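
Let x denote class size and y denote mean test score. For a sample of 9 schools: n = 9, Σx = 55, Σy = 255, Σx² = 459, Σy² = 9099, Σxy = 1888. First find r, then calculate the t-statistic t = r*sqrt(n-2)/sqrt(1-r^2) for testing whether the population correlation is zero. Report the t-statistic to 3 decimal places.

2.501

Numerator: nΣxy − (Σx)(Σy) = 9·1888 − (55)(255) = 2967
Denominator: √[(nΣx²−(Σx)²)(nΣy²−(Σy)²)]
  nΣx²−(Σx)² = 9·459 − 3025 = 1106;  nΣy²−(Σy)² = 9·9099 − 65025 = 16866
  √(1106·16866) = √18653796 = 4319.0041
r = 2967 / 4319.0041 = 0.6870
t = r·√(n−2)/√(1−r²) = 0.6870·√7 / √(1−0.471969) = 1.817631 / 0.726657 = 2.501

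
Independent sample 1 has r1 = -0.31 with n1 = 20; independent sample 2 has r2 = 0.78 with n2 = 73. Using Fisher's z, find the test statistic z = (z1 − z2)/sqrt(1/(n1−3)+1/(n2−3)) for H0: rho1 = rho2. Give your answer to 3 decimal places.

-5.052

Fisher z-transforms: z1 = atanh(-0.31) = -0.320545, z2 = atanh(0.78) = 1.045371; difference d = -1.365916
Var(d) = 1/17 + 1/70 = 0.0588235 + 0.0142857 = 0.0731092
z = d/√Var(d) = -1.365916 / √0.0731092 = -1.365916 / 0.270387 = -5.052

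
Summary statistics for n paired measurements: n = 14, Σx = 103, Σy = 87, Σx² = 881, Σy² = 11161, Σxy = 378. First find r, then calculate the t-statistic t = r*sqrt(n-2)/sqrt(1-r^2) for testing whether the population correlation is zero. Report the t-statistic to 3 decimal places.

Numerator: nΣxy − (Σx)(Σy) = 14·378 − (103)(87) = -3669
Denominator: √[(nΣx²−(Σx)²)(nΣy²−(Σy)²)]
  nΣx²−(Σx)² = 14·881 − 10609 = 1725;  nΣy²−(Σy)² = 14·11161 − 7569 = 148685
  √(1725·148685) = √256481625 = 16015.0437
r = -3669 / 16015.0437 = -0.2291
t = r·√(n−2)/√(1−r²) = -0.2291·√12 / √(1−0.052487) = -0.793626 / 0.973403 = -0.815

-0.815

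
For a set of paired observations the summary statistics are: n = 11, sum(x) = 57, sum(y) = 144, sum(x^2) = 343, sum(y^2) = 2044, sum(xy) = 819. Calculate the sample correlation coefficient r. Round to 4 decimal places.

S_xy = nΣxy − ΣxΣy = 11·819 − 57·144 = 9009 − 8208 = 801
S_xx = nΣx² − (Σx)² = 11·343 − 57² = 3773 − 3249 = 524
S_yy = nΣy² − (Σy)² = 11·2044 − 144² = 22484 − 20736 = 1748
r = S_xy / √(S_xx·S_yy) = 801 / √(524·1748) = 801 / √915952 = 801 / 957.0538 = 0.8369

0.8369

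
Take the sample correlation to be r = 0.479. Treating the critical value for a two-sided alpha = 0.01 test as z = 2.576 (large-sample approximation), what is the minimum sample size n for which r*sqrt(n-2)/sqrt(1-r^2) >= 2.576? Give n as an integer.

25

Need r·√(n−2)/√(1−r²) ≥ 2.576
√(n−2) ≥ 2.576·√(1−0.229441) / 0.479 = 2.576·0.877815 / 0.479 = 4.7208
n−2 ≥ 22.2860  ⇒  n ≥ 24.2860
Smallest integer n = 25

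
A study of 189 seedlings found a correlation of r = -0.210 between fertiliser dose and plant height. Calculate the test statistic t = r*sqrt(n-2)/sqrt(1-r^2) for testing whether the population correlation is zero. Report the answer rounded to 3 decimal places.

t = r·√(n−2) / √(1−r²) with r = -0.210, n = 189
  = -0.210·√187 / √(1 − 0.044100)
  = -0.210·13.674794 / 0.977701
  = -2.871707 / 0.977701 = -2.937

-2.937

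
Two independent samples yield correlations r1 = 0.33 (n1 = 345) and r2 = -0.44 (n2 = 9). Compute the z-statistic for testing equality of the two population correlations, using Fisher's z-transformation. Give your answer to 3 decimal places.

1.979

Fisher z-transforms: z1 = atanh(0.33) = 0.342828, z2 = atanh(-0.44) = -0.472231; difference d = 0.815059
Var(d) = 1/342 + 1/6 = 0.0029240 + 0.1666667 = 0.1695907
z = d/√Var(d) = 0.815059 / √0.1695907 = 0.815059 / 0.411814 = 1.979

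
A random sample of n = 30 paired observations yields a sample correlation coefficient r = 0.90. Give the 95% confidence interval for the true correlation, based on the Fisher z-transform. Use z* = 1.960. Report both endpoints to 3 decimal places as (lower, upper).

z_r = atanh(0.90) = 1.472219;  SE = 1/√(n−3) = 1/√27 = 0.192450
z-limits: 1.472219 ± 1.960·0.192450 = 1.472219 ± 0.377202 = [1.095017, 1.849421]
ρ-limits: (tanh 1.095017, tanh 1.849421) = (0.799, 0.952)

(0.799, 0.952)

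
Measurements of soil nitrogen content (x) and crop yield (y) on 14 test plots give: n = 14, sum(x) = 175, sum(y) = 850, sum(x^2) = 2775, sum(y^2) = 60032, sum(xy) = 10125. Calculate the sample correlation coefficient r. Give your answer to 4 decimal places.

Numerator: nΣxy − (Σx)(Σy) = 14·10125 − (175)(850) = -7000
Denominator: √[(nΣx²−(Σx)²)(nΣy²−(Σy)²)]
  nΣx²−(Σx)² = 14·2775 − 30625 = 8225;  nΣy²−(Σy)² = 14·60032 − 722500 = 117948
  √(8225·117948) = √970122300 = 31146.7864
r = -7000 / 31146.7864 = -0.2247

-0.2247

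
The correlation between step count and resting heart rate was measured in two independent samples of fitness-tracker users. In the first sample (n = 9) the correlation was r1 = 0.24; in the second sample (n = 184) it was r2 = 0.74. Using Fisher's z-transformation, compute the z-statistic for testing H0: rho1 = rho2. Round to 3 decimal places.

z1 = atanh(0.24) = 0.244774,  z2 = atanh(0.74) = 0.950479
SE = √(1/(n1−3) + 1/(n2−3)) = √(1/6 + 1/181) = √(0.1666667 + 0.0055249) = √0.1721916 = 0.414960
z = (z1 − z2)/SE = (0.244774 − 0.950479) / 0.414960 = -0.705705 / 0.414960 = -1.701

-1.701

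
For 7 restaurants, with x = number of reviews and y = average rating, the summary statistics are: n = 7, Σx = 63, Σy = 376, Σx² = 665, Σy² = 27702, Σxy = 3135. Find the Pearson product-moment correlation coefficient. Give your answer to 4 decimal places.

-0.2903

Numerator: nΣxy − (Σx)(Σy) = 7·3135 − (63)(376) = -1743
Denominator: √[(nΣx²−(Σx)²)(nΣy²−(Σy)²)]
  nΣx²−(Σx)² = 7·665 − 3969 = 686;  nΣy²−(Σy)² = 7·27702 − 141376 = 52538
  √(686·52538) = √36041068 = 6003.4214
r = -1743 / 6003.4214 = -0.2903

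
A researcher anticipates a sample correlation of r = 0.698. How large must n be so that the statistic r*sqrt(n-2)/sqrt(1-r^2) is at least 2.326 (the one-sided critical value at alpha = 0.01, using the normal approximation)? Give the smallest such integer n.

8

Need r·√(n−2)/√(1−r²) ≥ 2.326
√(n−2) ≥ 2.326·√(1−0.487204) / 0.698 = 2.326·0.716098 / 0.698 = 2.3863
n−2 ≥ 5.6944  ⇒  n ≥ 7.6944
Smallest integer n = 8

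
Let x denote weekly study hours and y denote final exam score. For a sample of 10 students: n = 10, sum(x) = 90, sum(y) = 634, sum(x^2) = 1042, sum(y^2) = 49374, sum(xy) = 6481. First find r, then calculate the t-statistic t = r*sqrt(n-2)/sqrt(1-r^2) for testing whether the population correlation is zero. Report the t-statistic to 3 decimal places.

1.773

S_xy = nΣxy − ΣxΣy = 10·6481 − 90·634 = 64810 − 57060 = 7750
S_xx = nΣx² − (Σx)² = 10·1042 − 90² = 10420 − 8100 = 2320
S_yy = nΣy² − (Σy)² = 10·49374 − 634² = 493740 − 401956 = 91784
r = S_xy / √(S_xx·S_yy) = 7750 / √(2320·91784) = 7750 / √212938880 = 7750 / 14592.4254 = 0.5311
t = r·√(n−2)/√(1−r²) = 0.5311·√8 / √(1−0.282067) = 1.502178 / 0.847309 = 1.773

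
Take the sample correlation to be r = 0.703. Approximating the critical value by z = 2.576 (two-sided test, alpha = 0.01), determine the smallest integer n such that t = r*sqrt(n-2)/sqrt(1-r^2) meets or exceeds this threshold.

9

Need r·√(n−2)/√(1−r²) ≥ 2.576
√(n−2) ≥ 2.576·√(1−0.494209) / 0.703 = 2.576·0.711190 / 0.703 = 2.6060
n−2 ≥ 6.7912  ⇒  n ≥ 8.7912
Smallest integer n = 9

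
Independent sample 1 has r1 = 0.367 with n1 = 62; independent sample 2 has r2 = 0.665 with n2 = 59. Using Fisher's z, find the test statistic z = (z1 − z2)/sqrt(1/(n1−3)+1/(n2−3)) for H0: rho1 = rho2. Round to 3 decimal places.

-2.234

z1 = atanh(0.367) = 0.384952,  z2 = atanh(0.665) = 0.801725
SE = √(1/(n1−3) + 1/(n2−3)) = √(1/59 + 1/56) = √(0.0169492 + 0.0178571) = √0.0348063 = 0.186564
z = (z1 − z2)/SE = (0.384952 − 0.801725) / 0.186564 = -0.416773 / 0.186564 = -2.234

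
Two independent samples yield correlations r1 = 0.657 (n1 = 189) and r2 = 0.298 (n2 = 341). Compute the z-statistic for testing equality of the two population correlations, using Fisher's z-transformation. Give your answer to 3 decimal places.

z1 = atanh(0.657) = 0.787517,  z2 = atanh(0.298) = 0.307323
SE = √(1/(n1−3) + 1/(n2−3)) = √(1/186 + 1/338) = √(0.0053763 + 0.0029586) = √0.0083349 = 0.091296
z = (z1 − z2)/SE = (0.787517 − 0.307323) / 0.091296 = 0.480194 / 0.091296 = 5.260

5.260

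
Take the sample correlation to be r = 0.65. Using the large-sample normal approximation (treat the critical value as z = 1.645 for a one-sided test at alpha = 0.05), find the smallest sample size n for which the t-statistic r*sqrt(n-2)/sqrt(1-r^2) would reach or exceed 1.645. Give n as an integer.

6

r√(n−2)/√(1−r²) ≥ 1.645  ⇔  n−2 ≥ (1.645)²·(1−r²)/r²
(1−r²)/r² = (1−0.4225)/0.4225 = 1.3669
n ≥ 2 + 2.706025·1.3669 = 2 + 3.6989 = 5.6989
⌈5.6989⌉ = 6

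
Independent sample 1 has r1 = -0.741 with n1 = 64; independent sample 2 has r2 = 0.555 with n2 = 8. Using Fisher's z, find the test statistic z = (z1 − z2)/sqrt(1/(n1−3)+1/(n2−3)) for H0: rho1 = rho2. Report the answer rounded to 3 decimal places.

-3.393

z1 = atanh(-0.741) = -0.952693,  z2 = atanh(0.555) = 0.625578
SE = √(1/(n1−3) + 1/(n2−3)) = √(1/61 + 1/5) = √(0.0163934 + 0.2000000) = √0.2163934 = 0.465181
z = (z1 − z2)/SE = (-0.952693 − 0.625578) / 0.465181 = -1.578271 / 0.465181 = -3.393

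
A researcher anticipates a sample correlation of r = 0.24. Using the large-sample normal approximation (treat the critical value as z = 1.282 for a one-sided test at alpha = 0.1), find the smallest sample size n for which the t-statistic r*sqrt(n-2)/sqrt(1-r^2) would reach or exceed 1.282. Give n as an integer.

29

r√(n−2)/√(1−r²) ≥ 1.282  ⇔  n−2 ≥ (1.282)²·(1−r²)/r²
(1−r²)/r² = (1−0.0576)/0.0576 = 16.3611
n ≥ 2 + 1.643524·16.3611 = 2 + 26.8899 = 28.8899
⌈28.8899⌉ = 29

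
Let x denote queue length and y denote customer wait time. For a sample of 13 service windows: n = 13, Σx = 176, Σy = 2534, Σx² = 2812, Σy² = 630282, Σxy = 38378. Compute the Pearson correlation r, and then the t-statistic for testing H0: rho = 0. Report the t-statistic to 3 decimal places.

2.085

Numerator: nΣxy − (Σx)(Σy) = 13·38378 − (176)(2534) = 52930
Denominator: √[(nΣx²−(Σx)²)(nΣy²−(Σy)²)]
  nΣx²−(Σx)² = 13·2812 − 30976 = 5580;  nΣy²−(Σy)² = 13·630282 − 6421156 = 1772510
  √(5580·1772510) = √9890605800 = 99451.5249
r = 52930 / 99451.5249 = 0.5322
t = r·√(n−2)/√(1−r²) = 0.5322·√11 / √(1−0.283237) = 1.765108 / 0.846619 = 2.085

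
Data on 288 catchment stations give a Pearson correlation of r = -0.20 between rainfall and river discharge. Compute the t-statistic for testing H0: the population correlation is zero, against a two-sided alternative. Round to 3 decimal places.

t = r·√(n−2) / √(1−r²) with r = -0.20, n = 288
  = -0.20·√286 / √(1 − 0.0400)
  = -0.20·16.911535 / 0.979796
  = -3.382307 / 0.979796 = -3.452

-3.452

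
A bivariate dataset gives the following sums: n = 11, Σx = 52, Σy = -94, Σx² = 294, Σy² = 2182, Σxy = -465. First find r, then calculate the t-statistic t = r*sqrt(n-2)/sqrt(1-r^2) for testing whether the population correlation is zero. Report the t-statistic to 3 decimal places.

-0.241

S_xy = nΣxy − ΣxΣy = 11·(-465) − 52·(-94) = -5115 − (-4888) = -227
S_xx = nΣx² − (Σx)² = 11·294 − 52² = 3234 − 2704 = 530
S_yy = nΣy² − (Σy)² = 11·2182 − (-94)² = 24002 − 8836 = 15166
r = S_xy / √(S_xx·S_yy) = -227 / √(530·15166) = -227 / √8037980 = -227 / 2835.1332 = -0.0801
t = r·√(n−2)/√(1−r²) = -0.0801·√9 / √(1−0.006416) = -0.240300 / 0.996787 = -0.241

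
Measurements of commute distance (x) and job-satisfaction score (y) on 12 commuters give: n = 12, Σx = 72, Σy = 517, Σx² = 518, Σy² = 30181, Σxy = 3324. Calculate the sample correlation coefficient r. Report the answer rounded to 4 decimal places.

S_xy = nΣxy − ΣxΣy = 12·3324 − 72·517 = 39888 − 37224 = 2664
S_xx = nΣx² − (Σx)² = 12·518 − 72² = 6216 − 5184 = 1032
S_yy = nΣy² − (Σy)² = 12·30181 − 517² = 362172 − 267289 = 94883
r = S_xy / √(S_xx·S_yy) = 2664 / √(1032·94883) = 2664 / √97919256 = 2664 / 9895.4159 = 0.2692

0.2692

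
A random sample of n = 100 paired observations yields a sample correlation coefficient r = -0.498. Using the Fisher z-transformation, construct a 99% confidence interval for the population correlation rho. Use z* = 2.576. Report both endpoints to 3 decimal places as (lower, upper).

(-0.669, -0.278)

z_r = atanh(-0.498) = -0.546643;  SE = 1/√(n−3) = 1/√97 = 0.101535
z-limits: -0.546643 ± 2.576·0.101535 = -0.546643 ± 0.261554 = [-0.808197, -0.285089]
ρ-limits: (tanh -0.808197, tanh -0.285089) = (-0.669, -0.278)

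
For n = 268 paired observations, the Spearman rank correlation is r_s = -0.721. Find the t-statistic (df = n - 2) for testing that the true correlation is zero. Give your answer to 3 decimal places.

t = r_s·√(n−2) / √(1−r_s²) with r_s = -0.721, n = 268
  = -0.721·√266 / √(1 − 0.519841)
  = -0.721·16.309506 / 0.692935
  = -11.759154 / 0.692935 = -16.970

-16.970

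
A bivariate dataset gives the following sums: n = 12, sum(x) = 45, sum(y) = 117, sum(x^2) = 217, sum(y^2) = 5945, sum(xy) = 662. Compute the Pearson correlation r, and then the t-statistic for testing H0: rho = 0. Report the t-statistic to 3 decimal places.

Numerator: nΣxy − (Σx)(Σy) = 12·662 − (45)(117) = 2679
Denominator: √[(nΣx²−(Σx)²)(nΣy²−(Σy)²)]
  nΣx²−(Σx)² = 12·217 − 2025 = 579;  nΣy²−(Σy)² = 12·5945 − 13689 = 57651
  √(579·57651) = √33379929 = 5777.5366
r = 2679 / 5777.5366 = 0.4637
t = r·√(n−2)/√(1−r²) = 0.4637·√10 / √(1−0.215018) = 1.466348 / 0.885992 = 1.655

1.655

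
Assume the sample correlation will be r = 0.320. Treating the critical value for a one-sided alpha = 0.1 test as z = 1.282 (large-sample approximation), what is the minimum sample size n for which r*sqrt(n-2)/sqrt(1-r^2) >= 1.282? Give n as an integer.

r√(n−2)/√(1−r²) ≥ 1.282  ⇔  n−2 ≥ (1.282)²·(1−r²)/r²
(1−r²)/r² = (1−0.102400)/0.102400 = 8.7656
n ≥ 2 + 1.643524·8.7656 = 2 + 14.4065 = 16.4065
⌈16.4065⌉ = 17

17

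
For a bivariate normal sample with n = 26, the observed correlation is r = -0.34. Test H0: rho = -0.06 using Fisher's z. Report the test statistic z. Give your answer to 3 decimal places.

-1.410

Fisher z: atanh(-0.34) = -0.354093, atanh(-0.06) = -0.060072
z = (z_r − z_0)·√(n−3) = (-0.354093 − (-0.060072))·√23 = -0.294021 · 4.795832 = -1.410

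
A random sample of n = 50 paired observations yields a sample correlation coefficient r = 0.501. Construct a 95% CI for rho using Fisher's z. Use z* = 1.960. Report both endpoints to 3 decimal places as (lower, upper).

(0.259, 0.684)

Fisher z: z_r = atanh(r) = ½·ln((1+0.501)/(1−0.501)) = 0.550640
SE(z) = 1/√(n−3) = 1/√47 = 0.145865
95% ⇒ z* = 1.960; margin = 1.960·0.145865 = 0.285895
CI on z-scale: (0.264745, 0.836535)
Back-transform: tanh(0.264745) = 0.258728, tanh(0.836535) = 0.683969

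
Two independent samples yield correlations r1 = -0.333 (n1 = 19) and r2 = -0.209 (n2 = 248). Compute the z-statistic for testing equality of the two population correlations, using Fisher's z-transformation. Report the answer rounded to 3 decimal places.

z1 = atanh(-0.333) = -0.346199,  z2 = atanh(-0.209) = -0.212125
SE = √(1/(n1−3) + 1/(n2−3)) = √(1/16 + 1/245) = √(0.0625000 + 0.0040816) = √0.0665816 = 0.258034
z = (z1 − z2)/SE = (-0.346199 − (-0.212125)) / 0.258034 = -0.134074 / 0.258034 = -0.520

-0.520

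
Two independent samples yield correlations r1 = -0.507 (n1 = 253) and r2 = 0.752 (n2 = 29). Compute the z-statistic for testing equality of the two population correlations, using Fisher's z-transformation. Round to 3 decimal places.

-7.455

Fisher z-transforms: z1 = atanh(-0.507) = -0.558684, z2 = atanh(0.752) = 0.977542; difference d = -1.536226
Var(d) = 1/250 + 1/26 = 0.0040000 + 0.0384615 = 0.0424615
z = d/√Var(d) = -1.536226 / √0.0424615 = -1.536226 / 0.206062 = -7.455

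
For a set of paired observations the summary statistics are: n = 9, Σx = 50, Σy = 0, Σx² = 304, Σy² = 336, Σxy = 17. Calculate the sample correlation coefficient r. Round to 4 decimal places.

S_xy = nΣxy − ΣxΣy = 9·17 − 50·0 = 153 − 0 = 153
S_xx = nΣx² − (Σx)² = 9·304 − 50² = 2736 − 2500 = 236
S_yy = nΣy² − (Σy)² = 9·336 − 0² = 3024 − 0 = 3024
r = S_xy / √(S_xx·S_yy) = 153 / √(236·3024) = 153 / √713664 = 153 / 844.7864 = 0.1811

0.1811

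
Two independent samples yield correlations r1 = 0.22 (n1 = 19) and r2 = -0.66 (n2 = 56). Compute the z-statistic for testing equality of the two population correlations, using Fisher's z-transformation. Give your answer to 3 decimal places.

3.563

z1 = atanh(0.22) = 0.223656,  z2 = atanh(-0.66) = -0.792814
SE = √(1/(n1−3) + 1/(n2−3)) = √(1/16 + 1/53) = √(0.0625000 + 0.0188679) = √0.0813679 = 0.285251
z = (z1 − z2)/SE = (0.223656 − (-0.792814)) / 0.285251 = 1.016470 / 0.285251 = 3.563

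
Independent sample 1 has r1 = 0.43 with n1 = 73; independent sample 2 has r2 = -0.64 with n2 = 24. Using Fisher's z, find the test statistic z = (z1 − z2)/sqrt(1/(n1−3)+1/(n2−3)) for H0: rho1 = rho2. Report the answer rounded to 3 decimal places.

Fisher z-transforms: z1 = atanh(0.43) = 0.459897, z2 = atanh(-0.64) = -0.758174; difference d = 1.218071
Var(d) = 1/70 + 1/21 = 0.0142857 + 0.0476190 = 0.0619047
z = d/√Var(d) = 1.218071 / √0.0619047 = 1.218071 / 0.248807 = 4.896

4.896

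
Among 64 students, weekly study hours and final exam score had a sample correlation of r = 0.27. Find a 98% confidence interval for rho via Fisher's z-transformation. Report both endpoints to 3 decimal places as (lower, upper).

(-0.021, 0.519)

z_r = atanh(0.27) = 0.276864;  SE = 1/√(n−3) = 1/√61 = 0.128037
z-limits: 0.276864 ± 2.326·0.128037 = 0.276864 ± 0.297814 = [-0.020950, 0.574678]
ρ-limits: (tanh -0.020950, tanh 0.574678) = (-0.021, 0.519)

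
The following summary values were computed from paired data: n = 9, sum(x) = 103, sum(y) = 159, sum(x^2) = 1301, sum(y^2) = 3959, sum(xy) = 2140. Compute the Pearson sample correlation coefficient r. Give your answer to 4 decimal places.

S_xy = nΣxy − ΣxΣy = 9·2140 − 103·159 = 19260 − 16377 = 2883
S_xx = nΣx² − (Σx)² = 9·1301 − 103² = 11709 − 10609 = 1100
S_yy = nΣy² − (Σy)² = 9·3959 − 159² = 35631 − 25281 = 10350
r = S_xy / √(S_xx·S_yy) = 2883 / √(1100·10350) = 2883 / √11385000 = 2883 / 3374.1666 = 0.8544

0.8544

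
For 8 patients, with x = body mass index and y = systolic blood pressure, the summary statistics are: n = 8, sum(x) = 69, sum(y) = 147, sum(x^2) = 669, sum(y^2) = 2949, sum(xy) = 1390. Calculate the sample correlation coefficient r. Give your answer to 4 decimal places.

0.9025

S_xy = nΣxy − ΣxΣy = 8·1390 − 69·147 = 11120 − 10143 = 977
S_xx = nΣx² − (Σx)² = 8·669 − 69² = 5352 − 4761 = 591
S_yy = nΣy² − (Σy)² = 8·2949 − 147² = 23592 − 21609 = 1983
r = S_xy / √(S_xx·S_yy) = 977 / √(591·1983) = 977 / √1171953 = 977 / 1082.5678 = 0.9025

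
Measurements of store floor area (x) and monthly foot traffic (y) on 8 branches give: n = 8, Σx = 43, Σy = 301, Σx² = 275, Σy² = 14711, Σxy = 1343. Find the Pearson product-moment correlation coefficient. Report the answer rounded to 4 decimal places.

S_xy = nΣxy − ΣxΣy = 8·1343 − 43·301 = 10744 − 12943 = -2199
S_xx = nΣx² − (Σx)² = 8·275 − 43² = 2200 − 1849 = 351
S_yy = nΣy² − (Σy)² = 8·14711 − 301² = 117688 − 90601 = 27087
r = S_xy / √(S_xx·S_yy) = -2199 / √(351·27087) = -2199 / √9507537 = -2199 / 3083.4294 = -0.7132

-0.7132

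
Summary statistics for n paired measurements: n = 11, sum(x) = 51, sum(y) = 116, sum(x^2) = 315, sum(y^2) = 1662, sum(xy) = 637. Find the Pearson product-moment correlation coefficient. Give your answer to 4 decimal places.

0.5343

S_xy = nΣxy − ΣxΣy = 11·637 − 51·116 = 7007 − 5916 = 1091
S_xx = nΣx² − (Σx)² = 11·315 − 51² = 3465 − 2601 = 864
S_yy = nΣy² − (Σy)² = 11·1662 − 116² = 18282 − 13456 = 4826
r = S_xy / √(S_xx·S_yy) = 1091 / √(864·4826) = 1091 / √4169664 = 1091 / 2041.9755 = 0.5343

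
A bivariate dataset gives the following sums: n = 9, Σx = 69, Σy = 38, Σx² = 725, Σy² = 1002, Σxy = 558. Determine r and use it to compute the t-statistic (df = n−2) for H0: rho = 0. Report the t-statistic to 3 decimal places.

2.303

Numerator: nΣxy − (Σx)(Σy) = 9·558 − (69)(38) = 2400
Denominator: √[(nΣx²−(Σx)²)(nΣy²−(Σy)²)]
  nΣx²−(Σx)² = 9·725 − 4761 = 1764;  nΣy²−(Σy)² = 9·1002 − 1444 = 7574
  √(1764·7574) = √13360536 = 3655.2067
r = 2400 / 3655.2067 = 0.6566
t = r·√(n−2)/√(1−r²) = 0.6566·√7 / √(1−0.431124) = 1.737200 / 0.754239 = 2.303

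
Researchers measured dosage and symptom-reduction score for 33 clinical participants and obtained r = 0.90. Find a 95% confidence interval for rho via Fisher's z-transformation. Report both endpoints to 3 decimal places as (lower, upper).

z_r = atanh(0.90) = 1.472219;  SE = 1/√(n−3) = 1/√30 = 0.182574
z-limits: 1.472219 ± 1.960·0.182574 = 1.472219 ± 0.357845 = [1.114374, 1.830064]
ρ-limits: (tanh 1.114374, tanh 1.830064) = (0.806, 0.950)

(0.806, 0.950)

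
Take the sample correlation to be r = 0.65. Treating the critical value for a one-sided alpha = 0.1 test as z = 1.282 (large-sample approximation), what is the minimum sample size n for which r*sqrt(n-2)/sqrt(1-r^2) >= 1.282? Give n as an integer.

Need r·√(n−2)/√(1−r²) ≥ 1.282
√(n−2) ≥ 1.282·√(1−0.4225) / 0.65 = 1.282·0.759934 / 0.65 = 1.4988
n−2 ≥ 2.2464  ⇒  n ≥ 4.2464
Smallest integer n = 5

5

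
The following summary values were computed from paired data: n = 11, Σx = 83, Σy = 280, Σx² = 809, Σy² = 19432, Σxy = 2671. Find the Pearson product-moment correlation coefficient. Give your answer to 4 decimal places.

S_xy = nΣxy − ΣxΣy = 11·2671 − 83·280 = 29381 − 23240 = 6141
S_xx = nΣx² − (Σx)² = 11·809 − 83² = 8899 − 6889 = 2010
S_yy = nΣy² − (Σy)² = 11·19432 − 280² = 213752 − 78400 = 135352
r = S_xy / √(S_xx·S_yy) = 6141 / √(2010·135352) = 6141 / √272057520 = 6141 / 16494.1662 = 0.3723

0.3723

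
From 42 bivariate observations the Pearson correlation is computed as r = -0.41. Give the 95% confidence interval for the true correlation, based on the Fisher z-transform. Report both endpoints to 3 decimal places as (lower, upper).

Fisher z: z_r = atanh(r) = ½·ln((1+(-0.41))/(1−(-0.41))) = -0.435611
SE(z) = 1/√(n−3) = 1/√39 = 0.160128
95% ⇒ z* = 1.960; margin = 1.960·0.160128 = 0.313851
CI on z-scale: (-0.749462, -0.121760)
Back-transform: tanh(-0.749462) = -0.634828, tanh(-0.121760) = -0.121162

(-0.635, -0.121)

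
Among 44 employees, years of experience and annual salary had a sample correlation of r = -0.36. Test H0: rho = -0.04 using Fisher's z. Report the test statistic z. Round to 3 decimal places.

Fisher z: atanh(-0.36) = -0.376886, atanh(-0.04) = -0.040021
z = (z_r − z_0)·√(n−3) = (-0.376886 − (-0.040021))·√41 = -0.336865 · 6.403124 = -2.157

-2.157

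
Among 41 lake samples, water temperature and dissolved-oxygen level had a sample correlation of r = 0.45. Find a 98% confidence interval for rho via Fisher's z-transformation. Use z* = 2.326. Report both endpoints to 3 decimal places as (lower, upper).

(0.107, 0.697)

z_r = atanh(0.45) = 0.484700;  SE = 1/√(n−3) = 1/√38 = 0.162221
z-limits: 0.484700 ± 2.326·0.162221 = 0.484700 ± 0.377326 = [0.107374, 0.862026]
ρ-limits: (tanh 0.107374, tanh 0.862026) = (0.107, 0.697)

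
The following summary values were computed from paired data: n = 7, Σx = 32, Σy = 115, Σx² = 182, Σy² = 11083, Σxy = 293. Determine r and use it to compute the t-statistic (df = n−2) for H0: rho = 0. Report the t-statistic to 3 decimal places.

S_xy = nΣxy − ΣxΣy = 7·293 − 32·115 = 2051 − 3680 = -1629
S_xx = nΣx² − (Σx)² = 7·182 − 32² = 1274 − 1024 = 250
S_yy = nΣy² − (Σy)² = 7·11083 − 115² = 77581 − 13225 = 64356
r = S_xy / √(S_xx·S_yy) = -1629 / √(250·64356) = -1629 / √16089000 = -1629 / 4011.1096 = -0.4061
t = r·√(n−2)/√(1−r²) = -0.4061·√5 / √(1−0.164917) = -0.908067 / 0.913829 = -0.994

-0.994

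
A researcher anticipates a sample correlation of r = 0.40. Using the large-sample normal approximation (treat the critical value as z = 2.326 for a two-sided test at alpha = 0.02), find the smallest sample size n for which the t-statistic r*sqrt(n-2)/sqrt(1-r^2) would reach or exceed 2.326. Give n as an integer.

31

Need r·√(n−2)/√(1−r²) ≥ 2.326
√(n−2) ≥ 2.326·√(1−0.1600) / 0.40 = 2.326·0.916515 / 0.40 = 5.3295
n−2 ≥ 28.4036  ⇒  n ≥ 30.4036
Smallest integer n = 31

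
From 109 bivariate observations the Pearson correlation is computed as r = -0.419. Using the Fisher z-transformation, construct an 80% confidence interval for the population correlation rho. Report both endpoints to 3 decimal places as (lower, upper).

Fisher z: z_r = atanh(r) = ½·ln((1+(-0.419))/(1−(-0.419))) = -0.446478
SE(z) = 1/√(n−3) = 1/√106 = 0.097129
80% ⇒ z* = 1.282; margin = 1.282·0.097129 = 0.124519
CI on z-scale: (-0.570997, -0.321959)
Back-transform: tanh(-0.570997) = -0.516091, tanh(-0.321959) = -0.311277

(-0.516, -0.311)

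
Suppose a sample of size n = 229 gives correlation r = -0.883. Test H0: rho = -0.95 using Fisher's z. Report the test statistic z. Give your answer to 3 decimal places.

6.653

Fisher z: atanh(-0.883) = -1.389224, atanh(-0.95) = -1.831781
z = (z_r − z_0)·√(n−3) = (-1.389224 − (-1.831781))·√226 = 0.442557 · 15.033296 = 6.653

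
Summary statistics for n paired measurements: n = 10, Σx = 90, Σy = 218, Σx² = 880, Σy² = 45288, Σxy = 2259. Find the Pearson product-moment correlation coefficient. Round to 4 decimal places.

S_xy = nΣxy − ΣxΣy = 10·2259 − 90·218 = 22590 − 19620 = 2970
S_xx = nΣx² − (Σx)² = 10·880 − 90² = 8800 − 8100 = 700
S_yy = nΣy² − (Σy)² = 10·45288 − 218² = 452880 − 47524 = 405356
r = S_xy / √(S_xx·S_yy) = 2970 / √(700·405356) = 2970 / √283749200 = 2970 / 16844.8568 = 0.1763

0.1763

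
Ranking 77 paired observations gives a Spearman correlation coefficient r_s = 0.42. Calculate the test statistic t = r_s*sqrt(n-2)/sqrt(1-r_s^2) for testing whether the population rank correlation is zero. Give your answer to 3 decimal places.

4.008

1 − r_s² = 1 − 0.1764 = 0.8236;  √(1−r_s²) = 0.907524
√(n−2) = √75 = 8.660254
t = r_s·√(n−2)/√(1−r_s²) = 0.42 · 8.660254 / 0.907524 = 4.008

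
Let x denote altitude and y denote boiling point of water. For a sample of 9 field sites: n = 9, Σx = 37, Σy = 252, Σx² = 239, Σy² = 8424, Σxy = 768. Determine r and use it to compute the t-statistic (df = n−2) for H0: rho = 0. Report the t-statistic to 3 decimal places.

-3.269

Numerator: nΣxy − (Σx)(Σy) = 9·768 − (37)(252) = -2412
Denominator: √[(nΣx²−(Σx)²)(nΣy²−(Σy)²)]
  nΣx²−(Σx)² = 9·239 − 1369 = 782;  nΣy²−(Σy)² = 9·8424 − 63504 = 12312
  √(782·12312) = √9627984 = 3102.8993
r = -2412 / 3102.8993 = -0.7773
t = r·√(n−2)/√(1−r²) = -0.7773·√7 / √(1−0.604195) = -2.056542 / 0.629130 = -3.269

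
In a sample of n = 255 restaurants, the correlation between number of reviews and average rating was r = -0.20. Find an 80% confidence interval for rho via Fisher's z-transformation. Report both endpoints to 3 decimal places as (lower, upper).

(-0.276, -0.121)

Fisher z: z_r = atanh(r) = ½·ln((1+(-0.20))/(1−(-0.20))) = -0.202733
SE(z) = 1/√(n−3) = 1/√252 = 0.062994
80% ⇒ z* = 1.282; margin = 1.282·0.062994 = 0.080758
CI on z-scale: (-0.283491, -0.121975)
Back-transform: tanh(-0.283491) = -0.276133, tanh(-0.121975) = -0.121374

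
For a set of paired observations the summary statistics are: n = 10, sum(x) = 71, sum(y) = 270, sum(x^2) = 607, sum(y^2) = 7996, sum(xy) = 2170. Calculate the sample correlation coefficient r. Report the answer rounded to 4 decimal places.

0.9387

S_xy = nΣxy − ΣxΣy = 10·2170 − 71·270 = 21700 − 19170 = 2530
S_xx = nΣx² − (Σx)² = 10·607 − 71² = 6070 − 5041 = 1029
S_yy = nΣy² − (Σy)² = 10·7996 − 270² = 79960 − 72900 = 7060
r = S_xy / √(S_xx·S_yy) = 2530 / √(1029·7060) = 2530 / √7264740 = 2530 / 2695.3182 = 0.9387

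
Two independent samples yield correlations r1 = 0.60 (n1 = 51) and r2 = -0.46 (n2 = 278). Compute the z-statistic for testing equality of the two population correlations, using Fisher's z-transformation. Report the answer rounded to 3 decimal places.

7.610

z1 = atanh(0.60) = 0.693147,  z2 = atanh(-0.46) = -0.497311
SE = √(1/(n1−3) + 1/(n2−3)) = √(1/48 + 1/275) = √(0.0208333 + 0.0036364) = √0.0244697 = 0.156428
z = (z1 − z2)/SE = (0.693147 − (-0.497311)) / 0.156428 = 1.190458 / 0.156428 = 7.610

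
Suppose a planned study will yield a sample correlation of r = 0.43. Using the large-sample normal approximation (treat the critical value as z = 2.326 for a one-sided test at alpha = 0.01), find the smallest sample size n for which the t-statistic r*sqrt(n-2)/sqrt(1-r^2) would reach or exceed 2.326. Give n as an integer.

r√(n−2)/√(1−r²) ≥ 2.326  ⇔  n−2 ≥ (2.326)²·(1−r²)/r²
(1−r²)/r² = (1−0.1849)/0.1849 = 4.4083
n ≥ 2 + 5.410276·4.4083 = 2 + 23.8501 = 25.8501
⌈25.8501⌉ = 26

26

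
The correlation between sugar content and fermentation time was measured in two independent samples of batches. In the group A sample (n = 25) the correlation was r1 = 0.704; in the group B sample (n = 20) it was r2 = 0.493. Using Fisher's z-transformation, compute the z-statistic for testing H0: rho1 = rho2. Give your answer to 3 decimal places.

z1 = atanh(0.704) = 0.875187,  z2 = atanh(0.493) = 0.540016
SE = √(1/(n1−3) + 1/(n2−3)) = √(1/22 + 1/17) = √(0.0454545 + 0.0588235) = √0.1042780 = 0.322921
z = (z1 − z2)/SE = (0.875187 − 0.540016) / 0.322921 = 0.335171 / 0.322921 = 1.038

1.038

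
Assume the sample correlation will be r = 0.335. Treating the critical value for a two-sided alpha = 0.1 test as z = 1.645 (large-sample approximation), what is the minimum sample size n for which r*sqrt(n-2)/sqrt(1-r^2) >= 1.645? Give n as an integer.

24

r√(n−2)/√(1−r²) ≥ 1.645  ⇔  n−2 ≥ (1.645)²·(1−r²)/r²
(1−r²)/r² = (1−0.112225)/0.112225 = 7.9107
n ≥ 2 + 2.706025·7.9107 = 2 + 21.4066 = 23.4066
⌈23.4066⌉ = 24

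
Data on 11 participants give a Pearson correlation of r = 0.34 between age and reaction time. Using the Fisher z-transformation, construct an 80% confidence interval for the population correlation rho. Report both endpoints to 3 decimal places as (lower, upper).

(-0.099, 0.668)

z_r = atanh(0.34) = 0.354093;  SE = 1/√(n−3) = 1/√8 = 0.353553
z-limits: 0.354093 ± 1.282·0.353553 = 0.354093 ± 0.453255 = [-0.099162, 0.807348]
ρ-limits: (tanh -0.099162, tanh 0.807348) = (-0.099, 0.668)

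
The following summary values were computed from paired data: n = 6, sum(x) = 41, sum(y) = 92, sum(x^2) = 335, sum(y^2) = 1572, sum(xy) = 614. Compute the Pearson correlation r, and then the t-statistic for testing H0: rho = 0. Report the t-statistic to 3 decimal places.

-0.316

S_xy = nΣxy − ΣxΣy = 6·614 − 41·92 = 3684 − 3772 = -88
S_xx = nΣx² − (Σx)² = 6·335 − 41² = 2010 − 1681 = 329
S_yy = nΣy² − (Σy)² = 6·1572 − 92² = 9432 − 8464 = 968
r = S_xy / √(S_xx·S_yy) = -88 / √(329·968) = -88 / √318472 = -88 / 564.3332 = -0.1559
t = r·√(n−2)/√(1−r²) = -0.1559·√4 / √(1−0.024305) = -0.311800 / 0.987773 = -0.316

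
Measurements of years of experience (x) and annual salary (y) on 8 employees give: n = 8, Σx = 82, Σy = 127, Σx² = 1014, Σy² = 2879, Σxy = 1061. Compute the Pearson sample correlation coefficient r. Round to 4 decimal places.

S_xy = nΣxy − ΣxΣy = 8·1061 − 82·127 = 8488 − 10414 = -1926
S_xx = nΣx² − (Σx)² = 8·1014 − 82² = 8112 − 6724 = 1388
S_yy = nΣy² − (Σy)² = 8·2879 − 127² = 23032 − 16129 = 6903
r = S_xy / √(S_xx·S_yy) = -1926 / √(1388·6903) = -1926 / √9581364 = -1926 / 3095.3778 = -0.6222

-0.6222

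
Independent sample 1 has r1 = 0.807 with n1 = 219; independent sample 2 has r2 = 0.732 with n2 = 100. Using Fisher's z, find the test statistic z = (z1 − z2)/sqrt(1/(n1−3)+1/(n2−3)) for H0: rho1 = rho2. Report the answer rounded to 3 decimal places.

1.516

Fisher z-transforms: z1 = atanh(0.807) = 1.118367, z2 = atanh(0.732) = 0.933023; difference d = 0.185344
Var(d) = 1/216 + 1/97 = 0.0046296 + 0.0103093 = 0.0149389
z = d/√Var(d) = 0.185344 / √0.0149389 = 0.185344 / 0.122225 = 1.516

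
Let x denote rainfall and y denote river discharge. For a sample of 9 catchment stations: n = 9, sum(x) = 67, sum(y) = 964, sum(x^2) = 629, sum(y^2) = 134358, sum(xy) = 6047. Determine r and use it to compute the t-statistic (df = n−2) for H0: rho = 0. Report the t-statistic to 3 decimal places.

-1.794

Numerator: nΣxy − (Σx)(Σy) = 9·6047 − (67)(964) = -10165
Denominator: √[(nΣx²−(Σx)²)(nΣy²−(Σy)²)]
  nΣx²−(Σx)² = 9·629 − 4489 = 1172;  nΣy²−(Σy)² = 9·134358 − 929296 = 279926
  √(1172·279926) = √328073272 = 18112.7930
r = -10165 / 18112.7930 = -0.5612
t = r·√(n−2)/√(1−r²) = -0.5612·√7 / √(1−0.314945) = -1.484796 / 0.827680 = -1.794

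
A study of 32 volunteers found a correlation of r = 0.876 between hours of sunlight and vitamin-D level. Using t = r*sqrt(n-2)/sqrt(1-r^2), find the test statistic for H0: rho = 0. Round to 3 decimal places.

9.948

t = r·√(n−2) / √(1−r²) with r = 0.876, n = 32
  = 0.876·√30 / √(1 − 0.767376)
  = 0.876·5.477226 / 0.482311
  = 4.798050 / 0.482311 = 9.948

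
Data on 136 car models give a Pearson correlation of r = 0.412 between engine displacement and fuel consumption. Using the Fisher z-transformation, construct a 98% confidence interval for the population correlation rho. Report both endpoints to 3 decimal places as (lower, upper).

(0.232, 0.565)

z_r = atanh(0.412) = 0.438018;  SE = 1/√(n−3) = 1/√133 = 0.086711
z-limits: 0.438018 ± 2.326·0.086711 = 0.438018 ± 0.201690 = [0.236328, 0.639708]
ρ-limits: (tanh 0.236328, tanh 0.639708) = (0.232, 0.565)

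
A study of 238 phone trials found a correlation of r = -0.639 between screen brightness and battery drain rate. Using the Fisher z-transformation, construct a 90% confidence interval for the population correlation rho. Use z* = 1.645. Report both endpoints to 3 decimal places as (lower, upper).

(-0.698, -0.571)

z_r = atanh(-0.639) = -0.756482;  SE = 1/√(n−3) = 1/√235 = 0.065233
z-limits: -0.756482 ± 1.645·0.065233 = -0.756482 ± 0.107308 = [-0.863790, -0.649174]
ρ-limits: (tanh -0.863790, tanh -0.649174) = (-0.698, -0.571)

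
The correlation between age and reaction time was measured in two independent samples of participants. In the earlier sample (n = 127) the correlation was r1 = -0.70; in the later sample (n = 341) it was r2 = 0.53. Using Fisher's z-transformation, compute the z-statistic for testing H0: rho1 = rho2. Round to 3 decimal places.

-13.882

z1 = atanh(-0.70) = -0.867301,  z2 = atanh(0.53) = 0.590145
SE = √(1/(n1−3) + 1/(n2−3)) = √(1/124 + 1/338) = √(0.0080645 + 0.0029586) = √0.0110231 = 0.104991
z = (z1 − z2)/SE = (-0.867301 − 0.590145) / 0.104991 = -1.457446 / 0.104991 = -13.882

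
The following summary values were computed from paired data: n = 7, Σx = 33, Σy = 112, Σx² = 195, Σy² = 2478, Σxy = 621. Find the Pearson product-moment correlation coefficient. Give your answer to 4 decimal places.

0.5655

Numerator: nΣxy − (Σx)(Σy) = 7·621 − (33)(112) = 651
Denominator: √[(nΣx²−(Σx)²)(nΣy²−(Σy)²)]
  nΣx²−(Σx)² = 7·195 − 1089 = 276;  nΣy²−(Σy)² = 7·2478 − 12544 = 4802
  √(276·4802) = √1325352 = 1151.2393
r = 651 / 1151.2393 = 0.5655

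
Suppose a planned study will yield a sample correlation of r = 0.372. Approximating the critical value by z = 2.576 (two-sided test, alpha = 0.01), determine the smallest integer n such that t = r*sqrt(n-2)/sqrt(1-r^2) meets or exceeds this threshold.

44

r√(n−2)/√(1−r²) ≥ 2.576  ⇔  n−2 ≥ (2.576)²·(1−r²)/r²
(1−r²)/r² = (1−0.138384)/0.138384 = 6.2263
n ≥ 2 + 6.635776·6.2263 = 2 + 41.3163 = 43.3163
⌈43.3163⌉ = 44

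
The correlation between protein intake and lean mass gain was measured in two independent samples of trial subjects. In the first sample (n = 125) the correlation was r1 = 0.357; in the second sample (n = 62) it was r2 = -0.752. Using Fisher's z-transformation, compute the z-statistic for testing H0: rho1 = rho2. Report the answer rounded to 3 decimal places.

8.520

Fisher z-transforms: z1 = atanh(0.357) = 0.373443, z2 = atanh(-0.752) = -0.977542; difference d = 1.350985
Var(d) = 1/122 + 1/59 = 0.0081967 + 0.0169492 = 0.0251459
z = d/√Var(d) = 1.350985 / √0.0251459 = 1.350985 / 0.158575 = 8.520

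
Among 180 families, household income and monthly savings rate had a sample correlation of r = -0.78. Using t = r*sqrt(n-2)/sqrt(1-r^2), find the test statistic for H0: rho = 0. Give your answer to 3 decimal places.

1 − r² = 1 − 0.6084 = 0.3916;  √(1−r²) = 0.625780
√(n−2) = √178 = 13.341664
t = r·√(n−2)/√(1−r²) = -0.78 · 13.341664 / 0.625780 = -16.630

-16.630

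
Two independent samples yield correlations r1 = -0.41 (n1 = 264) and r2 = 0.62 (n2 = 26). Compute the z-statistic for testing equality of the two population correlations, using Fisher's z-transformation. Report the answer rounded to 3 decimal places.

-5.336

z1 = atanh(-0.41) = -0.435611,  z2 = atanh(0.62) = 0.725005
SE = √(1/(n1−3) + 1/(n2−3)) = √(1/261 + 1/23) = √(0.0038314 + 0.0434783) = √0.0473097 = 0.217508
z = (z1 − z2)/SE = (-0.435611 − 0.725005) / 0.217508 = -1.160616 / 0.217508 = -5.336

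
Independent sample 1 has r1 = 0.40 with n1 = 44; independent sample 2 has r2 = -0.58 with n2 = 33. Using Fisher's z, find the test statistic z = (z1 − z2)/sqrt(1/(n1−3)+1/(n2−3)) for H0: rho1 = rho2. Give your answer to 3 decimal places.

z1 = atanh(0.40) = 0.423649,  z2 = atanh(-0.58) = -0.662463
SE = √(1/(n1−3) + 1/(n2−3)) = √(1/41 + 1/30) = √(0.0243902 + 0.0333333) = √0.0577235 = 0.240257
z = (z1 − z2)/SE = (0.423649 − (-0.662463)) / 0.240257 = 1.086112 / 0.240257 = 4.521

4.521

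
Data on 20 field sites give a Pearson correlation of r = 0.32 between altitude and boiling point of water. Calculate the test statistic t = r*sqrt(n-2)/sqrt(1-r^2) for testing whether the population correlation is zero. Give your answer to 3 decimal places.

1.433

t = r·√(n−2) / √(1−r²) with r = 0.32, n = 20
  = 0.32·√18 / √(1 − 0.1024)
  = 0.32·4.242641 / 0.947418
  = 1.357645 / 0.947418 = 1.433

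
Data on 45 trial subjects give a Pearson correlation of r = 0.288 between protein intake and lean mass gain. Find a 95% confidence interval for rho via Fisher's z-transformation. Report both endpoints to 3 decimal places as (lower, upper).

(-0.006, 0.536)

z_r = atanh(0.288) = 0.296384;  SE = 1/√(n−3) = 1/√42 = 0.154303
z-limits: 0.296384 ± 1.960·0.154303 = 0.296384 ± 0.302434 = [-0.006050, 0.598818]
ρ-limits: (tanh -0.006050, tanh 0.598818) = (-0.006, 0.536)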